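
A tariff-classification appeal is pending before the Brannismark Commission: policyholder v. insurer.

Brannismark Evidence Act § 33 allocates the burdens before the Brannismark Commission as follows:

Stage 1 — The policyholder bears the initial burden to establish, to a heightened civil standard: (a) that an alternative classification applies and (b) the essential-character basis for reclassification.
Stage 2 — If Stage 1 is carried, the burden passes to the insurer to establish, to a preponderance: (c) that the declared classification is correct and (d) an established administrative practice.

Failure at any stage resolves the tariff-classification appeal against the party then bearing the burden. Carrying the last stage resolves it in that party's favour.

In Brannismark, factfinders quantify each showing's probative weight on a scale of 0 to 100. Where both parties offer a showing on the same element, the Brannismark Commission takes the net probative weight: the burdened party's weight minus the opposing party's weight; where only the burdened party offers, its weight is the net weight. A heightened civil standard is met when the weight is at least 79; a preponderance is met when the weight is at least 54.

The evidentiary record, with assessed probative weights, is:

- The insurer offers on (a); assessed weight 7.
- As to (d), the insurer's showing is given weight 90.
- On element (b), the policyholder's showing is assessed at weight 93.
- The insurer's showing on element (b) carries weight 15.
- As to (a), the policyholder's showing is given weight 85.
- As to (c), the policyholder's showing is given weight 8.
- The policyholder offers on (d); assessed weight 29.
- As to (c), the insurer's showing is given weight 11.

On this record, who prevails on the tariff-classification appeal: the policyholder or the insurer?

Stage 1 — burden on policyholder; standard: a heightened civil standard (weight is at least 79).
    (a): 85 − 7 = 78 < 79 [not met]
    (b): 93 − 15 = 78 < 79 [not met]
  The policyholder does not carry Stage 1.
The insurer prevails.

insurer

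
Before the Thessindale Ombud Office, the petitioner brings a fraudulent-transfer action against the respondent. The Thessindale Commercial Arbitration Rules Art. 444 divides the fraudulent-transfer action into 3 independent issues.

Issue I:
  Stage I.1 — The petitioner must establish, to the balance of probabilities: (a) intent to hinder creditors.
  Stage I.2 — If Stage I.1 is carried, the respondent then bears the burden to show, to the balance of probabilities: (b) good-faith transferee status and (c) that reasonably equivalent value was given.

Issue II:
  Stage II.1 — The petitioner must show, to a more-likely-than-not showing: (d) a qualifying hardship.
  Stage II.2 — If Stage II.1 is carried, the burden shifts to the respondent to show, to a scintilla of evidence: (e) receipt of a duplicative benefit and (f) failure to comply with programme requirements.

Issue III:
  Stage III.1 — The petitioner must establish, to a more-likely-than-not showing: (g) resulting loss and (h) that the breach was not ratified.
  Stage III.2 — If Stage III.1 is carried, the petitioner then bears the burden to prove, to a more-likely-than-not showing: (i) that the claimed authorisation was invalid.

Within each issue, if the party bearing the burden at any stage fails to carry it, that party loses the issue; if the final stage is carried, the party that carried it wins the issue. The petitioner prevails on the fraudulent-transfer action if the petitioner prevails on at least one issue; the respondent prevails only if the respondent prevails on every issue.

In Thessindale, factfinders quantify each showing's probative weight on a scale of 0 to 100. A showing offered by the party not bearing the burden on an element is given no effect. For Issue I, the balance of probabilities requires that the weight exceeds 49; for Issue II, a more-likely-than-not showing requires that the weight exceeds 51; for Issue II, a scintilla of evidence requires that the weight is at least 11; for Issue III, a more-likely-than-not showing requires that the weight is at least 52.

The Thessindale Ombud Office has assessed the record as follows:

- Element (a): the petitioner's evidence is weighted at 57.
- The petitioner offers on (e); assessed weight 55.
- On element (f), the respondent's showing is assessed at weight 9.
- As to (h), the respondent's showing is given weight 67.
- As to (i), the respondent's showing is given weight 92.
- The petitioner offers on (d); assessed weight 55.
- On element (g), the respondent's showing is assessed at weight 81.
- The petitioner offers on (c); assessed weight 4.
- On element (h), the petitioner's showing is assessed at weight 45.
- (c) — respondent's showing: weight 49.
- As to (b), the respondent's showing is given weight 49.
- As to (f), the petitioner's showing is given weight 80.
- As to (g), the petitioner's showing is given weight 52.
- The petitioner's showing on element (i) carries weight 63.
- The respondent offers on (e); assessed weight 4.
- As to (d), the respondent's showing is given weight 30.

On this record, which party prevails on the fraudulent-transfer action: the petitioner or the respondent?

— Issue I —
Stage I.1 (petitioner, the balance of probabilities, weight exceeds 49): (a) 57 > 49 — meets.
  Stage I.1 carried; the burden shifts to the respondent.
Stage I.2 (respondent, the balance of probabilities, weight exceeds 49): (b) 49 ≤ 49 — fails; (c) 49 (petitioner's 4 disregarded) ≤ 49 — fails.
  The respondent does not carry Stage I.2.
So the petitioner prevails on this issue.
— Issue II —
Stage II.1 — burden on petitioner; standard: a more-likely-than-not showing (weight exceeds 51).
    (d): 55 (respondent's 30 disregarded) > 51 [met]
  Stage II.1 carried; the burden shifts to the respondent.
Stage II.2 — burden on respondent; standard: a scintilla of evidence (weight is at least 11).
    (e): 4 (petitioner's 55 disregarded) < 11 [not met]
    (f): 9 (petitioner's 80 disregarded) < 11 [not met]
  The respondent does not carry Stage II.2.
The petitioner prevails on this issue.
— Issue III —
Stage III.1 (petitioner, a more-likely-than-not showing, weight is at least 52): (g) 52 (respondent's 81 disregarded) ≥ 52 — meets; (h) 45 (respondent's 67 disregarded) < 52 — fails.
  Not every element is met, so the petitioner fails to carry Stage III.1.
So the respondent prevails on this issue.
Per-issue: Issue I → petitioner; Issue II → petitioner; Issue III → respondent. The petitioner must prevail on at least one issue; overall, the petitioner prevails.

petitioner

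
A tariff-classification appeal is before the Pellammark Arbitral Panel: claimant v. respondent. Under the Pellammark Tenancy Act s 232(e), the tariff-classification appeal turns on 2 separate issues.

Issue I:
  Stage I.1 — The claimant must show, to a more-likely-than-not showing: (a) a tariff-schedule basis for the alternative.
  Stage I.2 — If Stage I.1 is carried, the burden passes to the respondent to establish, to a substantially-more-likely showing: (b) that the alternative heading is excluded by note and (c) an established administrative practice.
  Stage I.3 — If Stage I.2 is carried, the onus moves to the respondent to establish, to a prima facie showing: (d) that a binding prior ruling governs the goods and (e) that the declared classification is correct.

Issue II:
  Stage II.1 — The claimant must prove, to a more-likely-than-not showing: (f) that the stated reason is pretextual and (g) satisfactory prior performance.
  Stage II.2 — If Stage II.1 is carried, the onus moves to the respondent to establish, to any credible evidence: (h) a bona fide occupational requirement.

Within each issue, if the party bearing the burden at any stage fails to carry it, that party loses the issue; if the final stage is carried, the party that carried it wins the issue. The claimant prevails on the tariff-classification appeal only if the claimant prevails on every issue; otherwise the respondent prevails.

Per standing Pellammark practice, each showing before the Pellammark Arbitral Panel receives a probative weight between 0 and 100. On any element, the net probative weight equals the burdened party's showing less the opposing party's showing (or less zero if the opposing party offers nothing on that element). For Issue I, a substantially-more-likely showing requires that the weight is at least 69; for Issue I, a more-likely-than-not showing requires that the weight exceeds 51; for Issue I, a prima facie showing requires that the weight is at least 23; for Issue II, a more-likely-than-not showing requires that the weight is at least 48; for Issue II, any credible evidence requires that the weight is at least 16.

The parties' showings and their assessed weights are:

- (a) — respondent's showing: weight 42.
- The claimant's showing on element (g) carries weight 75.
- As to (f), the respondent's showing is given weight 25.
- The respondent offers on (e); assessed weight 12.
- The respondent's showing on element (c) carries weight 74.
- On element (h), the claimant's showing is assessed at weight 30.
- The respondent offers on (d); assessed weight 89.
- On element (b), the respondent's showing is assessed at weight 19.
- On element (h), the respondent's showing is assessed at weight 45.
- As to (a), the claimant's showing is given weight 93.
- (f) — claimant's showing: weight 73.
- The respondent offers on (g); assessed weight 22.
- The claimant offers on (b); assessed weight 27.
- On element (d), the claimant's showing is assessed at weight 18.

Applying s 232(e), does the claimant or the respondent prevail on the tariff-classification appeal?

— Issue I —
Stage I.1 — burden on claimant; standard: a more-likely-than-not showing (weight exceeds 51).
    (a): 93 − 42 = 51 ≤ 51 [not met]
  Stage I.1 not carried; the claimant fails its burden.
The respondent prevails on this issue.
— Issue II —
Stage II.1 — burden on claimant; standard: a more-likely-than-not showing (weight is at least 48).
    (f): 73 − 25 = 48 ≥ 48 [met]
    (g): 75 − 22 = 53 ≥ 48 [met]
  All elements met. The burden passes to the respondent.
Stage II.2 — burden on respondent; standard: any credible evidence (weight is at least 16).
    (h): 45 − 30 = 15 < 16 [not met]
  The respondent does not carry Stage II.2.
The analysis ends at Stage II.2; the claimant prevails on this issue.
Per-issue: Issue I → respondent; Issue II → claimant. The claimant must prevail on every issue; overall, the respondent prevails.

respondent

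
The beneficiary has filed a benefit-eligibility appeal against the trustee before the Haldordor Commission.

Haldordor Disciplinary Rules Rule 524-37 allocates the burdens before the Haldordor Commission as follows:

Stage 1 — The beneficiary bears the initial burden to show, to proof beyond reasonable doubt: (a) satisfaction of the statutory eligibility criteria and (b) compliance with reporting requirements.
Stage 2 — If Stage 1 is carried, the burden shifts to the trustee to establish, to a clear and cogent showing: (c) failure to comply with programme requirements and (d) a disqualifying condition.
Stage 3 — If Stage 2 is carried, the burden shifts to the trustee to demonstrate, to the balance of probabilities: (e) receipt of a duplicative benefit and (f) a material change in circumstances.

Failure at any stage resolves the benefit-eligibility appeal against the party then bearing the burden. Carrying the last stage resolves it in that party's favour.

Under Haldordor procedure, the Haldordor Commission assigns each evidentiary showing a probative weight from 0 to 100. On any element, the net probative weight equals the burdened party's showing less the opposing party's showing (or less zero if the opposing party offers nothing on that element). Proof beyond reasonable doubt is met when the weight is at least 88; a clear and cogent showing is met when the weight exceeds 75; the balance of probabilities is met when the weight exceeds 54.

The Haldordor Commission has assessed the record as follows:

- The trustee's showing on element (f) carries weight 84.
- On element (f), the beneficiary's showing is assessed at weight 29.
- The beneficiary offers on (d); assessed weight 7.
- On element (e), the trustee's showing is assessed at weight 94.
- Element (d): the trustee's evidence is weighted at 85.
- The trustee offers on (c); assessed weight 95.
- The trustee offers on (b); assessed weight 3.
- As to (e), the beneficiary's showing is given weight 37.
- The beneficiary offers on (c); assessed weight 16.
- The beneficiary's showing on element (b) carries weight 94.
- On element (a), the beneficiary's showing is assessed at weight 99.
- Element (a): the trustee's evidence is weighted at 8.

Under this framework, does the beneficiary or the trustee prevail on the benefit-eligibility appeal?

trustee

Stage 1 — burden on beneficiary; standard: proof beyond reasonable doubt (weight is at least 88).
    (a): 99 − 8 = 91 ≥ 88 [met]
    (b): 94 − 3 = 91 ≥ 88 [met]
  Stage 1 is satisfied; the onus moves to the trustee.
Stage 2 — burden on trustee; standard: a clear and cogent showing (weight exceeds 75).
    (c): 95 − 16 = 79 > 75 [met]
    (d): 85 − 7 = 78 > 75 [met]
  Stage 2 carried; the burden remains with the trustee.
Stage 3 — burden on trustee; standard: the balance of probabilities (weight exceeds 54).
    (e): 94 − 37 = 57 > 54 [met]
    (f): 84 − 29 = 55 > 54 [met]
  The trustee carries the last stage.
Every stage carried; the trustee prevails.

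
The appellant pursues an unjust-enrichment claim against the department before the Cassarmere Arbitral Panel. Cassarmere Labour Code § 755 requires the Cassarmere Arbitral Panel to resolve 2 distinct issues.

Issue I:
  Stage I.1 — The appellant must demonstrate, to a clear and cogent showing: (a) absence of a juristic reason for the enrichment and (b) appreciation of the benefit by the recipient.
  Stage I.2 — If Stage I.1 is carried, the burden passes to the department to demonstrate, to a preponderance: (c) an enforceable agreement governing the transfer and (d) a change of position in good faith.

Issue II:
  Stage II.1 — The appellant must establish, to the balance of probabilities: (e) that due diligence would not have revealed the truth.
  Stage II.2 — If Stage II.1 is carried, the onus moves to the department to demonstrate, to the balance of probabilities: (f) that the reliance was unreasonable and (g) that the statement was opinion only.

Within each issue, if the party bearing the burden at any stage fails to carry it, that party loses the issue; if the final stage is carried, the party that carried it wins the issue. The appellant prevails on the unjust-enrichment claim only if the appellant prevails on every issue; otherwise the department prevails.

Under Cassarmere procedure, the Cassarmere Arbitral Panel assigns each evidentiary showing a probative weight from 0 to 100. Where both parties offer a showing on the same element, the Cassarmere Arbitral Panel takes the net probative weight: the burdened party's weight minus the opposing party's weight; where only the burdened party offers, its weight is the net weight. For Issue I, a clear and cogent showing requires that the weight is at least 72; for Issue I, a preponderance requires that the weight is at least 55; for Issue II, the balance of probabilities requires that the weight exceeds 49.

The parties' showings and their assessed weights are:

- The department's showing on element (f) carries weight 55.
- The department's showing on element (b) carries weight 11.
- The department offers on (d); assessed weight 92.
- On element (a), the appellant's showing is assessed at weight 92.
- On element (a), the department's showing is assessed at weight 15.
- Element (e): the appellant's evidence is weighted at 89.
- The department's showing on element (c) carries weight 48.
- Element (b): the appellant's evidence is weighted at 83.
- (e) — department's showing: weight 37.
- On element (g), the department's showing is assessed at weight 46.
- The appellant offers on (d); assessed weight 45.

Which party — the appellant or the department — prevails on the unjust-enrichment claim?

— Issue I —
Stage I.1 — burden on appellant; standard: a clear and cogent showing (weight is at least 72).
    (a): 92 − 15 = 77 ≥ 72 [met]
    (b): 83 − 11 = 72 ≥ 72 [met]
  Stage I.1 carried; the burden shifts to the department.
Stage I.2 — burden on department; standard: a preponderance (weight is at least 55).
    (c): 48 < 55 [not met]
    (d): 92 − 45 = 47 < 55 [not met]
  The department does not carry Stage I.2.
So the appellant prevails on this issue.
— Issue II —
Stage II.1 (appellant, the balance of probabilities, weight exceeds 49): (e) net 89−37=52 > 49 — meets.
  The appellant carries Stage II.1; the department now bears the burden.
Stage II.2 (department, the balance of probabilities, weight exceeds 49): (f) 55 > 49 — meets; (g) 46 ≤ 49 — fails.
  Not every element is met, so the department fails to carry Stage II.2.
The analysis ends at Stage II.2; the appellant prevails on this issue.
Per-issue: Issue I → appellant; Issue II → appellant. The appellant must prevail on every issue; overall, the appellant prevails.

appellant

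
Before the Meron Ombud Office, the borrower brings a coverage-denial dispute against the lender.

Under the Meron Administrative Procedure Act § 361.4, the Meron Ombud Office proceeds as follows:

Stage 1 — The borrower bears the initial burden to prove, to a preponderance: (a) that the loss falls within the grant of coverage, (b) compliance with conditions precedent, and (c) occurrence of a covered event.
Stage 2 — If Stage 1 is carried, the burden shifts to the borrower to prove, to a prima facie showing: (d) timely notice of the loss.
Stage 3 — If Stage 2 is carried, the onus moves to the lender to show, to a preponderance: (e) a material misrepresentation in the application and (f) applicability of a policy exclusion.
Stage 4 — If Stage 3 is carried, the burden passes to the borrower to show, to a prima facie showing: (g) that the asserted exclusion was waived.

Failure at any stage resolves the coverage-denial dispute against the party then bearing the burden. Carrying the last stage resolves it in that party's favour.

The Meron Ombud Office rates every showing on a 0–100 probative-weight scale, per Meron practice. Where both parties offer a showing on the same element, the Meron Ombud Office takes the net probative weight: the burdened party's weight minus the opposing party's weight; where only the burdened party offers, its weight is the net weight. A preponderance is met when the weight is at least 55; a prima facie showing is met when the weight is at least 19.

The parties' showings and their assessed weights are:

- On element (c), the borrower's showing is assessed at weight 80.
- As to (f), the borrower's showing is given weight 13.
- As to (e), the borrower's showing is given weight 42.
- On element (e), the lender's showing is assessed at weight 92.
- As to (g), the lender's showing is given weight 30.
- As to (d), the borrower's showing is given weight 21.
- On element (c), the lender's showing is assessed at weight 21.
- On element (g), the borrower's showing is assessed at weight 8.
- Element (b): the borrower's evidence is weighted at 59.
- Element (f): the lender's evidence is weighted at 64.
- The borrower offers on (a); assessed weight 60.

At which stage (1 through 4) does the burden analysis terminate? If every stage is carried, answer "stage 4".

stage 3

Stage 1 — burden on borrower; standard: a preponderance (weight is at least 55).
    (a): 60 ≥ 55 [met]
    (b): 59 ≥ 55 [met]
    (c): 80 − 21 = 59 ≥ 55 [met]
  Stage 1 is satisfied; the borrower continues to bear the burden.
Stage 2 — burden on borrower; standard: a prima facie showing (weight is at least 19).
    (d): 21 ≥ 19 [met]
  Stage 2 carried; the burden shifts to the lender.
Stage 3 — burden on lender; standard: a preponderance (weight is at least 55).
    (e): 92 − 42 = 50 < 55 [not met]
    (f): 64 − 13 = 51 < 55 [not met]
  The lender does not carry Stage 3.
So the borrower prevails.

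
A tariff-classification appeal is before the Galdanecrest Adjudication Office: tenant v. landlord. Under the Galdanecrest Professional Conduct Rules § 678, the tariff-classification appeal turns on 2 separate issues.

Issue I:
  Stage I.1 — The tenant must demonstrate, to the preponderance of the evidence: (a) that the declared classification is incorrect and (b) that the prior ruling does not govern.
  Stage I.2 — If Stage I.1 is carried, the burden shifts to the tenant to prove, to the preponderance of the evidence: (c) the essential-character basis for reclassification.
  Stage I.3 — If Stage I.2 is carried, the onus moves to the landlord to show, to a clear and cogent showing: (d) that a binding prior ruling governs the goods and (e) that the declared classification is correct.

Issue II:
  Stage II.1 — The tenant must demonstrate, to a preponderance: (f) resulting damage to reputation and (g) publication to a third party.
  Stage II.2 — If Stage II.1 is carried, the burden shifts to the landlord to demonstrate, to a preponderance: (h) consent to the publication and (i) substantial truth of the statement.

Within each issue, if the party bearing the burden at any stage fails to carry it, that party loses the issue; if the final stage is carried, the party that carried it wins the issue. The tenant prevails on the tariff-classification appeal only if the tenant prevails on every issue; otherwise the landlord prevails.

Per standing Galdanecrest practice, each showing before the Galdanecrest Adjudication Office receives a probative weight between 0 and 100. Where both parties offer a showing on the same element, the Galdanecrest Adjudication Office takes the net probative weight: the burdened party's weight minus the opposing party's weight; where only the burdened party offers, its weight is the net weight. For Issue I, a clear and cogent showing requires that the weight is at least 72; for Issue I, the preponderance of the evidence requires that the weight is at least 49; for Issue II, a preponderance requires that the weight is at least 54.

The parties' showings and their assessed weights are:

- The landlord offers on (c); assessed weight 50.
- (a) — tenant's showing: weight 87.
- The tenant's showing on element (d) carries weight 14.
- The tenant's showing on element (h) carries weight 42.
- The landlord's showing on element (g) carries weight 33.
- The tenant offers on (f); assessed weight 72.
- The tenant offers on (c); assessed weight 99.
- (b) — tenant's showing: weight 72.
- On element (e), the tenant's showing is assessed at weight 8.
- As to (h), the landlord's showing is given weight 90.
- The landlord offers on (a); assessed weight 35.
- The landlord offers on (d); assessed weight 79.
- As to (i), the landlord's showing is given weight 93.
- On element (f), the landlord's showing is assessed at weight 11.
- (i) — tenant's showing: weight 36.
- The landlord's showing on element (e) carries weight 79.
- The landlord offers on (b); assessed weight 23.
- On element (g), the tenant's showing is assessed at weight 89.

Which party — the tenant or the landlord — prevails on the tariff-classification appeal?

— Issue I —
Stage I.1 — burden on tenant; standard: the preponderance of the evidence (weight is at least 49).
    (a): 87 − 35 = 52 ≥ 49 [met]
    (b): 72 − 23 = 49 ≥ 49 [met]
  All elements met. The tenant retains the burden for Stage I.2.
Stage I.2 — burden on tenant; standard: the preponderance of the evidence (weight is at least 49).
    (c): 99 − 50 = 49 ≥ 49 [met]
  All elements met. The burden passes to the landlord.
Stage I.3 — burden on landlord; standard: a clear and cogent showing (weight is at least 72).
    (d): 79 − 14 = 65 < 72 [not met]
    (e): 79 − 8 = 71 < 72 [not met]
  The landlord does not carry Stage I.3.
The analysis ends at Stage I.3; the tenant prevails on this issue.
— Issue II —
Stage II.1 (tenant, a preponderance, weight is at least 54): (f) net 72−11=61 ≥ 54 — meets; (g) net 89−33=56 ≥ 54 — meets.
  Stage II.1 is satisfied; the onus moves to the landlord.
Stage II.2 (landlord, a preponderance, weight is at least 54): (h) net 90−42=48 < 54 — fails; (i) net 93−36=57 ≥ 54 — meets.
  Not every element is met, so the landlord fails to carry Stage II.2.
So the tenant prevails on this issue.
Per-issue: Issue I → tenant; Issue II → tenant. The tenant must prevail on every issue; overall, the tenant prevails.

tenant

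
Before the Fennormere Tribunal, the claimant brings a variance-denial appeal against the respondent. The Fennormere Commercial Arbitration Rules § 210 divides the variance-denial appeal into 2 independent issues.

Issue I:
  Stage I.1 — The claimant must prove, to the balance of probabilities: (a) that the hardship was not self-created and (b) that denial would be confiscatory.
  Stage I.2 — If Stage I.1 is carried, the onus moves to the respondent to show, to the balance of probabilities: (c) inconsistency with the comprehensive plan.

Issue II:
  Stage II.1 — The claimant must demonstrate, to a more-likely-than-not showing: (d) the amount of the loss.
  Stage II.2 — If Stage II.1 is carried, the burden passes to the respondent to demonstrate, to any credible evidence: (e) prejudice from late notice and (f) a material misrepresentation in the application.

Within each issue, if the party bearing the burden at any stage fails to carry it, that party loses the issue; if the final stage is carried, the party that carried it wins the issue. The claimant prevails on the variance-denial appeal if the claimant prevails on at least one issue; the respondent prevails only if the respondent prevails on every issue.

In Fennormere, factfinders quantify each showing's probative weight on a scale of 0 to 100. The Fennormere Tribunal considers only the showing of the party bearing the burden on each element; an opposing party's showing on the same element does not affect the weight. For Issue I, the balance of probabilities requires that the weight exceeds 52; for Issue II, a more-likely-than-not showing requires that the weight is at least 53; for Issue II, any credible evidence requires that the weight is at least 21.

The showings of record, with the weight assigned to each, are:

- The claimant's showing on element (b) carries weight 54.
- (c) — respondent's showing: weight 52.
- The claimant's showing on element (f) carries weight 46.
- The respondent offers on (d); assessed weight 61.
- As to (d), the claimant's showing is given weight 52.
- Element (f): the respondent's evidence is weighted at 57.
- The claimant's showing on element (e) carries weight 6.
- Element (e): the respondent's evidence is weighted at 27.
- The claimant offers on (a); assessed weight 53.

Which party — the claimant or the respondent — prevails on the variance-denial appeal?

— Issue I —
Stage I.1 (claimant, the balance of probabilities, weight exceeds 52): (a) 53 > 52 — meets; (b) 54 > 52 — meets.
  Stage I.1 is satisfied; the onus moves to the respondent.
Stage I.2 (respondent, the balance of probabilities, weight exceeds 52): (c) 52 ≤ 52 — fails.
  Stage I.2 not carried; the respondent fails its burden.
The analysis ends at Stage I.2; the claimant prevails on this issue.
— Issue II —
Stage II.1 — burden on claimant; standard: a more-likely-than-not showing (weight is at least 53).
    (d): 52 (respondent's 61 disregarded) < 53 [not met]
  Not every element is met, so the claimant fails to carry Stage II.1.
The respondent prevails on this issue.
Per-issue: Issue I → claimant; Issue II → respondent. The claimant must prevail on at least one issue; overall, the claimant prevails.

claimant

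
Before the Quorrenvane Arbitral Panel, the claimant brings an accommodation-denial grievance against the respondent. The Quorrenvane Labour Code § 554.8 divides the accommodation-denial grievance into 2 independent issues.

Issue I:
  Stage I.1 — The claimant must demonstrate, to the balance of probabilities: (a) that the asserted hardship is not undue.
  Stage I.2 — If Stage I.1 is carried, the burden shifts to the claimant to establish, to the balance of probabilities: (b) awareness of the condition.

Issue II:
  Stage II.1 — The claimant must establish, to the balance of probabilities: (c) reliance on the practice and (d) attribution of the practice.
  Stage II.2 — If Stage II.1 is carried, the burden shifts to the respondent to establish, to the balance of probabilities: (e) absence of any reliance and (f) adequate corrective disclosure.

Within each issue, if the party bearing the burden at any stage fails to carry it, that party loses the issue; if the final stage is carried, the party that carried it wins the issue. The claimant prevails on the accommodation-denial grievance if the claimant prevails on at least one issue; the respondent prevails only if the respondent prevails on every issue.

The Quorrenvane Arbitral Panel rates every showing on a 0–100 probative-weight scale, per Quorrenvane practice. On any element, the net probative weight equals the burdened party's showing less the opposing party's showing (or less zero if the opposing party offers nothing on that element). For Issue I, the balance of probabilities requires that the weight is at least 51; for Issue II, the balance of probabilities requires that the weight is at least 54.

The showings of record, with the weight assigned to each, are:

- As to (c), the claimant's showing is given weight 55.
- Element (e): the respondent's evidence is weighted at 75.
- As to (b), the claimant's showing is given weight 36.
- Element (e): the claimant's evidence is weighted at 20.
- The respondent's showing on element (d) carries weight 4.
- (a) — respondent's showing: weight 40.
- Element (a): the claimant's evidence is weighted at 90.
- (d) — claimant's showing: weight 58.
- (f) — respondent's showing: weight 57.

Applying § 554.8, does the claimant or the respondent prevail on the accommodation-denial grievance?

— Issue I —
At Stage I.1 the claimant must meet the balance of probabilities (weight is at least 51): on (a) the weight is 90 less the opposing 40 gives net 50, which does not reach 51, so (a) does not meet the standard.
  Stage I.1 not carried; the claimant fails its burden.
The analysis ends at Stage I.1; the respondent prevails on this issue.
— Issue II —
Stage II.1 — burden on claimant; standard: the balance of probabilities (weight is at least 54).
    (c): 55 ≥ 54 [met]
    (d): 58 − 4 = 54 ≥ 54 [met]
  Stage II.1 carried; the burden shifts to the respondent.
Stage II.2 — burden on respondent; standard: the balance of probabilities (weight is at least 54).
    (e): 75 − 20 = 55 ≥ 54 [met]
    (f): 57 ≥ 54 [met]
  Stage II.2 carried; the final stage is satisfied.
Every stage carried; the respondent prevails on this issue.
Per-issue: Issue I → respondent; Issue II → respondent. The claimant must prevail on at least one issue; overall, the respondent prevails.

respondent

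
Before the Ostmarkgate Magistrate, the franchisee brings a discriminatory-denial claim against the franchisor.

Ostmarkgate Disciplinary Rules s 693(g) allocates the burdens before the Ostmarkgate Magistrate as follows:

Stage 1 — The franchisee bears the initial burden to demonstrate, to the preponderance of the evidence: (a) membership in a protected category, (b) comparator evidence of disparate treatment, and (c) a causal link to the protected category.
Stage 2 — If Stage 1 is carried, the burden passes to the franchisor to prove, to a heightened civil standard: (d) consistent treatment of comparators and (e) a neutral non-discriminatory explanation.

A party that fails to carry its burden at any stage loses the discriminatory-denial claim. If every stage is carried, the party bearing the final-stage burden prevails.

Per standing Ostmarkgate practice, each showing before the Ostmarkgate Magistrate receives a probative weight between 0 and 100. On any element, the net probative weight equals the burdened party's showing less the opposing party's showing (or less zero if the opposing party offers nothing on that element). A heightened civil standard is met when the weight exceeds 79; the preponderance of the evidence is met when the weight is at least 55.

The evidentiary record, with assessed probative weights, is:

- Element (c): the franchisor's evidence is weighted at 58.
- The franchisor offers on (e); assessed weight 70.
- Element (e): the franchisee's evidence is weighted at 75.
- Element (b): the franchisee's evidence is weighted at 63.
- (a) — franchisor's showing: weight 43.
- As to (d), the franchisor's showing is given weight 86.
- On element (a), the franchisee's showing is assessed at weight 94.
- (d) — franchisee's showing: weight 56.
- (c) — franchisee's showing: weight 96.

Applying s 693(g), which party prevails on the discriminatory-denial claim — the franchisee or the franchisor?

franchisor

At Stage 1 the franchisee must meet the preponderance of the evidence (weight is at least 55): on (a) the weight is 94 less the opposing 43 gives net 51, which does not reach 55, so (a) does not meet the standard; on (b) the weight is 63, which does reach 55, so (b) meets the standard; on (c) the weight is 96 less the opposing 58 gives net 38, which does not reach 55, so (c) does not meet the standard.
  Stage 1 not carried; the franchisee fails its burden.
So the franchisor prevails.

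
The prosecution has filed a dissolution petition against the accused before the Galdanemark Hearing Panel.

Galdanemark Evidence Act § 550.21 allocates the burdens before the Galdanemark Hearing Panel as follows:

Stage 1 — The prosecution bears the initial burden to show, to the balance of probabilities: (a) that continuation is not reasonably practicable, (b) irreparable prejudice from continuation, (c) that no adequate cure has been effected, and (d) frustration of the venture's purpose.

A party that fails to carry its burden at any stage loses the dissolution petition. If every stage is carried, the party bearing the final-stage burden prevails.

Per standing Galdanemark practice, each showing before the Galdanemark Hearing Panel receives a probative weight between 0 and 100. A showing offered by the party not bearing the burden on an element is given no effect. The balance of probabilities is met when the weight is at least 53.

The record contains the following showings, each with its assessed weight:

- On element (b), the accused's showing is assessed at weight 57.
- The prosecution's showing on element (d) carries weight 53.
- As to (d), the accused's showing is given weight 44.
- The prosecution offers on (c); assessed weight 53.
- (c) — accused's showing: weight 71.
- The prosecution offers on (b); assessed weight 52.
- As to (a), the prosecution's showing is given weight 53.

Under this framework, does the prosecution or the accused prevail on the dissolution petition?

accused

Stage 1 — burden on prosecution; standard: the balance of probabilities (weight is at least 53).
    (a): 53 ≥ 53 [met]
    (b): 52 (accused's 57 disregarded) < 53 [not met]
    (c): 53 (accused's 71 disregarded) ≥ 53 [met]
    (d): 53 (accused's 44 disregarded) ≥ 53 [met]
  Not every element is met, so the prosecution fails to carry Stage 1.
The accused prevails.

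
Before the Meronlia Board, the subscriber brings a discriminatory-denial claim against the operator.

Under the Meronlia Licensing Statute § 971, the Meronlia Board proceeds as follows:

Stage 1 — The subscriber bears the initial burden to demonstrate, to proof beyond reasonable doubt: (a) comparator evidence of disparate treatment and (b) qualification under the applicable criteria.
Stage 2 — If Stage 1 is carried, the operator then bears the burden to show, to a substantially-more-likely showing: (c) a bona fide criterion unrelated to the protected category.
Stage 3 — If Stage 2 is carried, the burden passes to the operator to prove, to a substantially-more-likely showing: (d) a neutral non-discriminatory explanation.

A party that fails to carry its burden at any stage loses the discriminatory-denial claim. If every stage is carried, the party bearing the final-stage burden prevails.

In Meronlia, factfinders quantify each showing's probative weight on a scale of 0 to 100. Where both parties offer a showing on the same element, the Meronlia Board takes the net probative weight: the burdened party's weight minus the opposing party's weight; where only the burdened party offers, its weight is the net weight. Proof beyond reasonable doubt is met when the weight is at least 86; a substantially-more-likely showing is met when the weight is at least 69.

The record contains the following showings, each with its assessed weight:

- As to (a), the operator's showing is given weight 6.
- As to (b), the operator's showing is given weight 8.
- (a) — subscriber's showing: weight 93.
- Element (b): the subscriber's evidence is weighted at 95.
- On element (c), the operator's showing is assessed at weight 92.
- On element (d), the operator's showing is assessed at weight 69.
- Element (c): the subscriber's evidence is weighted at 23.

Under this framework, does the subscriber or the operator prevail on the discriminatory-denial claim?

At Stage 1 the subscriber must meet proof beyond reasonable doubt (weight is at least 86): on (a) the weight is 93 less the opposing 6 gives net 87, which does reach 86, so (a) meets the standard; on (b) the weight is 95 less the opposing 8 gives net 87, ≥ 86, so (b) meets the standard.
  The subscriber carries Stage 1; the operator now bears the burden.
At Stage 2 the operator must meet a substantially-more-likely showing (weight is at least 69): on (c) the weight is 92 less the opposing 23 gives net 69, which does reach 69, so (c) meets the standard.
  All elements met. The operator retains the burden for Stage 3.
At Stage 3 the operator must meet a substantially-more-likely showing (weight is at least 69): on (d) the weight is 69, ≥ 69, so (d) meets the standard.
  The operator carries the last stage.
All stages carried — the operator prevails.

operator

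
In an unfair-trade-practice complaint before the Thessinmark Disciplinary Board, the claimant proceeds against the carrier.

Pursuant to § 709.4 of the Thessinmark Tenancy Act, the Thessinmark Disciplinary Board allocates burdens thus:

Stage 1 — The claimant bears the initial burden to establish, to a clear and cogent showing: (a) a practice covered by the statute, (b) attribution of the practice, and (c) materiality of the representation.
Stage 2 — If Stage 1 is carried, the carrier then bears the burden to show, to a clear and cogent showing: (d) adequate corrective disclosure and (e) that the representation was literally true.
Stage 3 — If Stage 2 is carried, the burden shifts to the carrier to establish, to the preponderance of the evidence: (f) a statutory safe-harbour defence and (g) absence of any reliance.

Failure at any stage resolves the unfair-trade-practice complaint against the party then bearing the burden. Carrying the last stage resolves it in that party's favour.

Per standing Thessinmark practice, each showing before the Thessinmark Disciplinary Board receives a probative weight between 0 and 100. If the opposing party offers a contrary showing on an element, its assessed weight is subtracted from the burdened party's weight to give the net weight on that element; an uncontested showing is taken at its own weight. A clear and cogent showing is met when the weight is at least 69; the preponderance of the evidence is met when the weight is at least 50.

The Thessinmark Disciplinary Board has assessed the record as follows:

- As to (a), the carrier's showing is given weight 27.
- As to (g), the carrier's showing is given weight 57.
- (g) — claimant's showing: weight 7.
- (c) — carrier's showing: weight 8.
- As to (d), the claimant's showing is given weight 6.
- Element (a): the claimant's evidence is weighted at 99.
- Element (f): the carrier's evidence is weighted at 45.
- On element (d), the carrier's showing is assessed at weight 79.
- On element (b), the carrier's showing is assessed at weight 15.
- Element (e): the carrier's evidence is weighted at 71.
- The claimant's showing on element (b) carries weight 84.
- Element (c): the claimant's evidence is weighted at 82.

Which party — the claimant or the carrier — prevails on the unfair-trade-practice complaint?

claimant

Stage 1 (claimant, a clear and cogent showing, weight is at least 69): (a) net 99−27=72 ≥ 69 — meets; (b) net 84−15=69 ≥ 69 — meets; (c) net 82−8=74 ≥ 69 — meets.
  The claimant carries Stage 1; the carrier now bears the burden.
Stage 2 (carrier, a clear and cogent showing, weight is at least 69): (d) net 79−6=73 ≥ 69 — meets; (e) 71 ≥ 69 — meets.
  Stage 2 carried; the burden remains with the carrier.
Stage 3 (carrier, the preponderance of the evidence, weight is at least 50): (f) 45 < 50 — fails; (g) net 57−7=50 ≥ 50 — meets.
  Stage 3 not carried; the carrier fails its burden.
The analysis ends at Stage 3; the claimant prevails.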